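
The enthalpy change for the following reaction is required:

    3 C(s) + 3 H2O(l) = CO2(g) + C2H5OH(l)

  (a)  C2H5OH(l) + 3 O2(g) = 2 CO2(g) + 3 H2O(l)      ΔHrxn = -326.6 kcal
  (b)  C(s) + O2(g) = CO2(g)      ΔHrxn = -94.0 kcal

(a) reversed: +326.6 kcal
(b) × 3: (3)·(-94.0) = -282.0 kcal
ΔHrxn = (+326.6) + (-282.0) = 44.6 kcal

ΔHrxn = 44.6 kcal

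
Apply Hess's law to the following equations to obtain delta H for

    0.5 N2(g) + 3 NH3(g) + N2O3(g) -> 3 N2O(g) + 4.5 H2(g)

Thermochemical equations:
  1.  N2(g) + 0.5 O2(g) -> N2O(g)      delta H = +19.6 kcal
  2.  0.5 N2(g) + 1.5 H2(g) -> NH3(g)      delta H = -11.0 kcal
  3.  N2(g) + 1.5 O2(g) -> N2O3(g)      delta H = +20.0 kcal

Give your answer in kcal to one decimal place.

eq. 1 × 3 (scale by 3 for the 3 N2O(g)): (3)·(+19.6) = +58.8 kcal
eq. 2 reversed and × 3 (NH3(g) must end up as a reactant; ×3 to match 3 NH3(g) in the target): (-3)·(-11.0) = +33.0 kcal
eq. 3 reversed (reverse to put N2O3(g) on the reactant side): -20.0 kcal
By Hess's law, delta H = (+58.8) + (+33.0) + (-20.0) = 71.8 kcal

delta H = 71.8 kcal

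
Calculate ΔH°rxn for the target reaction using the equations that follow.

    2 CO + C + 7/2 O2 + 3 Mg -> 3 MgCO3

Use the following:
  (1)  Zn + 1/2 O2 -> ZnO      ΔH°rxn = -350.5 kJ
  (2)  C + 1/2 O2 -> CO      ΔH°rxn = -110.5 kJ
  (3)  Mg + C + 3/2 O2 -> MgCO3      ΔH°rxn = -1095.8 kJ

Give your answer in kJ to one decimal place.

ΔH°rxn = -3066.4 kJ

(1): not needed (ZnO appears nowhere else).
(2) reversed and × 2 (reverse to put CO on the reactant side; scale by 2 for the 2 CO): (-2)·(-110.5) = +221.0 kJ
(3) × 3 (×3 to match 3 MgCO3 in the target): (3)·(-1095.8) = -3287.4 kJ
By Hess's law, ΔH°rxn = (+221.0) + (-3287.4) = -3066.4 kJ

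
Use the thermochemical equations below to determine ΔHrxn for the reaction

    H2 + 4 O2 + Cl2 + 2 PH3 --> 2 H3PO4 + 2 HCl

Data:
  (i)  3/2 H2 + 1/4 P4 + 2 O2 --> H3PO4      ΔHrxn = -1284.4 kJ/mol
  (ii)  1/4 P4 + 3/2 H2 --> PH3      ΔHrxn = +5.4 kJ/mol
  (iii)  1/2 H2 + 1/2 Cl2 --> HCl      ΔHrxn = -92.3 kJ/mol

ΔHrxn = -2764.2 kJ/mol

(i) × 2: (2)·(-1284.4) = -2568.8 kJ/mol
(ii) reversed and × 2: (-2)·(+5.4) = -10.8 kJ/mol
(iii) × 2: (2)·(-92.3) = -184.6 kJ/mol
Combining the equations, ΔHrxn = (-2568.8) + (-10.8) + (-184.6) = -2764.2 kJ/mol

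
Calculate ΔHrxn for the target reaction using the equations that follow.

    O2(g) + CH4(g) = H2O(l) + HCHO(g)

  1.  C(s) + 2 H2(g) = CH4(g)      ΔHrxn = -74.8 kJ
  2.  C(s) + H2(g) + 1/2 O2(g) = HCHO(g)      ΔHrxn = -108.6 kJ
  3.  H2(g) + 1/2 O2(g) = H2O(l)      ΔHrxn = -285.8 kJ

eq. 1 reversed (reverse to put CH4(g) on the reactant side): +74.8 kJ
eq. 2 as written (HCHO(g) already on the product side): -108.6 kJ
eq. 3 as written (H2O(l) already on the product side): -285.8 kJ
ΔHrxn = (+74.8) + (-108.6) + (-285.8) = -319.6 kJ

ΔHrxn = -319.6 kJ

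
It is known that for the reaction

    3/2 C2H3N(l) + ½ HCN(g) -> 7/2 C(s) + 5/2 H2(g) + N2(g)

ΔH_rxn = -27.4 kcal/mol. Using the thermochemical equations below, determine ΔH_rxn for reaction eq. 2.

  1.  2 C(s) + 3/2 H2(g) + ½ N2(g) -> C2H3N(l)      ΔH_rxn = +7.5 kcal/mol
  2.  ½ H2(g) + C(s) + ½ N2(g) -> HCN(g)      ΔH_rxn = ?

ΔH_rxn = 32.3 kcal/mol

eq. 1 reversed and × 3/2: (-3/2)·(+7.5) = -11.25 kcal/mol
eq. 2 reversed and × 1/2: contributes −1/2·x
-27.4 = (-11.25) − 1/2·x
x = (-27.4 − (-11.25)) / (-1/2) = 32.3 kcal/mol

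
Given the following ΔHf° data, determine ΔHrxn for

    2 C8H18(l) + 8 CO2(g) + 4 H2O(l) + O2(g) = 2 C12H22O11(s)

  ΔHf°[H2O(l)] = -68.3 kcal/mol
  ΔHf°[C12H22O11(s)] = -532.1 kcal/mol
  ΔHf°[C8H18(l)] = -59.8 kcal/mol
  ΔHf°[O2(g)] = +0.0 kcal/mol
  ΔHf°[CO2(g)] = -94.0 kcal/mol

ΔHrxn = 80.6 kcal/mol

Products: 2·(-532.1) = -1064.2
Reactants: 2·(-59.8) + 8·(-94.0) + 4·(-68.3) + 1·(+0.0) = -1144.8
ΔHrxn = (-1064.2) − (-1144.8) = 80.6 kcal/mol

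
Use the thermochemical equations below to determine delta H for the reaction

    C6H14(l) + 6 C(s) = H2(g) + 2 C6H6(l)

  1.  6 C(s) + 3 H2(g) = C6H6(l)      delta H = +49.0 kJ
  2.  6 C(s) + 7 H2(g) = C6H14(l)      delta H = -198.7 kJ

delta H = 296.7 kJ

eq. 1 × 2 (scale by 2 for the 2 C6H6(l)): (2)·(+49.0) = +98.0 kJ
eq. 2 reversed (C6H14(l) must end up as a reactant): +198.7 kJ
delta H = (+98.0) + (+198.7) = 296.7 kJ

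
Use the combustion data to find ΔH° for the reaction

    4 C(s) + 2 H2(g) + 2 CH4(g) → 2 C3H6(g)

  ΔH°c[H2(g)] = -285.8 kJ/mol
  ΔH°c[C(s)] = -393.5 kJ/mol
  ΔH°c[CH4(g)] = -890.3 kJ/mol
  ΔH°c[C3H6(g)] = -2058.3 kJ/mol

ΔH° = 190.4 kJ/mol

Using ΔH = Σ nΔHc°(reactants) − Σ nΔHc°(products):
= [4·(-393.5) + 2·(-285.8) + 2·(-890.3)] − [2·(-2058.3)]
= 190.4 kJ/mol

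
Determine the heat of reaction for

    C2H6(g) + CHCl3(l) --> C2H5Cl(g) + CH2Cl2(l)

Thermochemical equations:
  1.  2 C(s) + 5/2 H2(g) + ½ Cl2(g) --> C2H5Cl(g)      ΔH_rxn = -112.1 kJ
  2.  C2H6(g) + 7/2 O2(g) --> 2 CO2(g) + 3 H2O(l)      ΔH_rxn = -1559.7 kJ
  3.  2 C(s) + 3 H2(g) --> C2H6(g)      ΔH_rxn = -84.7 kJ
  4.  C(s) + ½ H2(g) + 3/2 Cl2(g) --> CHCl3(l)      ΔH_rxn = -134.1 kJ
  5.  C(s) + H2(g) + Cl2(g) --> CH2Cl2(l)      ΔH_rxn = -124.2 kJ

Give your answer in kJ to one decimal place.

ΔH_rxn = -17.5 kJ

eq. 1 as written: -112.1 kJ
eq. 2: not needed.
eq. 3 reversed: +84.7 kJ
eq. 4 reversed: +134.1 kJ
eq. 5 as written: -124.2 kJ
Summing the manipulated equations, ΔH_rxn = (1)·(-112.1) + (-1)·(-84.7) + (-1)·(-134.1) + (1)·(-124.2) = -17.5 kJ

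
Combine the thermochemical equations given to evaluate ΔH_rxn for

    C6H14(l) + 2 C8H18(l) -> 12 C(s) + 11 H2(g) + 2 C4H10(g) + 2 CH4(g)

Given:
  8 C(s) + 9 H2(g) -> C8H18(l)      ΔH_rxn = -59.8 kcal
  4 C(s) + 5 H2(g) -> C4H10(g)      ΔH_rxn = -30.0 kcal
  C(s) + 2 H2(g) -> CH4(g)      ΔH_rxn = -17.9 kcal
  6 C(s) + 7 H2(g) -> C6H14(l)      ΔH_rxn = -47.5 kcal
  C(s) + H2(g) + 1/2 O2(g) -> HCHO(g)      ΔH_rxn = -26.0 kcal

equation 1 reversed and × 2: (-2)·(-59.8) = +119.6 kcal
equation 2 × 2: (2)·(-30.0) = -60.0 kcal
equation 3 × 2: (2)·(-17.9) = -35.8 kcal
equation 4 reversed: +47.5 kcal
equation 5: not needed.
ΔH_rxn = (+119.6) + (-60.0) + (-35.8) + (+47.5) = 71.3 kcal

ΔH_rxn = 71.3 kcal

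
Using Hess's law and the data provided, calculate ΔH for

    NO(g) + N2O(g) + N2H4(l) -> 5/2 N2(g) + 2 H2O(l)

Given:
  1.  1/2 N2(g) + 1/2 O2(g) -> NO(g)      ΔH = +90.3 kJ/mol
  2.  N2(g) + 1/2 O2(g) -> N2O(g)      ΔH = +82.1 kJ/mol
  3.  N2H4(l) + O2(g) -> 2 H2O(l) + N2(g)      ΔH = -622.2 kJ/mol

ΔH = -794.6 kJ/mol

eq. 1 reversed (NO(g) must end up as a reactant): -90.3 kJ/mol
eq. 2 reversed (N2O(g) must end up as a reactant): -82.1 kJ/mol
eq. 3 as written (N2H4(l) already on the reactant side): -622.2 kJ/mol
Combining the equations, ΔH = (-1)·(+90.3) + (-1)·(+82.1) + (1)·(-622.2) = -794.6 kJ/mol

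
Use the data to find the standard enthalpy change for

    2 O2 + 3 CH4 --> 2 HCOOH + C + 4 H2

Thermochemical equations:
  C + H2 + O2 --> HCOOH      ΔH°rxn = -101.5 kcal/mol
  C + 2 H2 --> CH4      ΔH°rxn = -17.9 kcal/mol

equation 1 × 2 (×2 to match 2 HCOOH in the target): (2)·(-101.5) = -203.0 kcal/mol
equation 2 reversed and × 3 (CH4 must end up as a reactant; ×3 to match 3 CH4 in the target): (-3)·(-17.9) = +53.7 kcal/mol
ΔH°rxn = (-203.0) + (+53.7) = -149.3 kcal/mol

ΔH°rxn = -149.3 kcal/mol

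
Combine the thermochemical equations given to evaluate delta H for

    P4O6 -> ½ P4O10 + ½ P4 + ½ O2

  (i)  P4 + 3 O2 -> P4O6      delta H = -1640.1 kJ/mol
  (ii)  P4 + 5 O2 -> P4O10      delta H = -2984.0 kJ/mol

(i) reversed: +1640.1 kJ/mol
(ii) × 1/2: (1/2)·(-2984.0) = -1492.0 kJ/mol
delta H = (-1)·(-1640.1) + (1/2)·(-2984.0) = 148.1 kJ/mol

delta H = 148.1 kJ/mol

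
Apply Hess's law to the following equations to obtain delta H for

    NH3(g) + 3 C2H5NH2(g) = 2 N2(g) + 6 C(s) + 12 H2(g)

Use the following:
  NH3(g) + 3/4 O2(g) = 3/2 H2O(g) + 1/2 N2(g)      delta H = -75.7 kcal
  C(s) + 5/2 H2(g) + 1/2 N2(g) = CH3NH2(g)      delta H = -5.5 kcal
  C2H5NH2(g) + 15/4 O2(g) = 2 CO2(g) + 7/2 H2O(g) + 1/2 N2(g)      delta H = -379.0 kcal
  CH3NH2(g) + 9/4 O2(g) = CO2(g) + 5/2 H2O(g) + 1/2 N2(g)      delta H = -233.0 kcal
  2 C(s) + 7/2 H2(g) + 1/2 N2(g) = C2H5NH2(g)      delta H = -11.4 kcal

equation 1 as written: -75.7 kcal
equation 2 reversed and × 2: (-2)·(-5.5) = +11.0 kcal
equation 3 as written: -379.0 kcal
equation 4 reversed and × 2: (-2)·(-233.0) = +466.0 kcal
equation 5 reversed and × 2: (-2)·(-11.4) = +22.8 kcal
delta H = (-75.7) + (+11.0) + (-379.0) + (+466.0) + (+22.8) = 45.1 kcal

delta H = 45.1 kcal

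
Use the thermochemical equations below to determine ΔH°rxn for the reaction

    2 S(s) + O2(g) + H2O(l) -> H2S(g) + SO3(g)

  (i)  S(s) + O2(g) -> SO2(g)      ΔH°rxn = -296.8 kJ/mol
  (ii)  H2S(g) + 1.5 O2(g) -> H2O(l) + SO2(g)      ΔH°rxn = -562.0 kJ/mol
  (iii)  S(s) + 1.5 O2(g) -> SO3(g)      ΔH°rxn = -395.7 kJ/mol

(i) as written: -296.8 kJ/mol
(ii) reversed: +562.0 kJ/mol
(iii) as written: -395.7 kJ/mol
Combining the equations, ΔH°rxn = (1)·(-296.8) + (-1)·(-562.0) + (1)·(-395.7) = -130.5 kJ/mol

ΔH°rxn = -130.5 kJ/mol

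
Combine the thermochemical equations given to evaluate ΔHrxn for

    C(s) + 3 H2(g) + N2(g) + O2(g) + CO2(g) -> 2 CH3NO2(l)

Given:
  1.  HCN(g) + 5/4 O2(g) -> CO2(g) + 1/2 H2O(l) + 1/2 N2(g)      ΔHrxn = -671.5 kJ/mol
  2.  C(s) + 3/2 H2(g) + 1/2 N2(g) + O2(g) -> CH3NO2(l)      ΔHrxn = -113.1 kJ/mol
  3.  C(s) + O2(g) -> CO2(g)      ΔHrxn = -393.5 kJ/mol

eq. 1: not needed (H2O(l) appears nowhere else).
eq. 2 × 2 (scale by 2 for the 2 CH3NO2(l)): (2)·(-113.1) = -226.2 kJ/mol
eq. 3 reversed: +393.5 kJ/mol
ΔHrxn = (2)·(-113.1) + (-1)·(-393.5) = 167.3 kJ/mol

ΔHrxn = 167.3 kJ/mol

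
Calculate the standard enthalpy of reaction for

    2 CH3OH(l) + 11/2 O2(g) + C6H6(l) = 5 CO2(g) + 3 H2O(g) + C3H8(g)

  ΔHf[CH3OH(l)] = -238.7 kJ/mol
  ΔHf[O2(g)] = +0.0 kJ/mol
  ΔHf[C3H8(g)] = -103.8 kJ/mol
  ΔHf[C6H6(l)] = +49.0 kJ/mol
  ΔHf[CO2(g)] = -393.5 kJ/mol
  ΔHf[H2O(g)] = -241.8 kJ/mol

ΔHrxn = -2368.3 kJ/mol

Products: 5·(-393.5) + 3·(-241.8) + 1·(-103.8) = -2796.7
Reactants: 2·(-238.7) + 11/2·(+0.0) + 1·(+49.0) = -428.4
ΔHrxn = (-2796.7) − (-428.4) = -2368.3 kJ/mol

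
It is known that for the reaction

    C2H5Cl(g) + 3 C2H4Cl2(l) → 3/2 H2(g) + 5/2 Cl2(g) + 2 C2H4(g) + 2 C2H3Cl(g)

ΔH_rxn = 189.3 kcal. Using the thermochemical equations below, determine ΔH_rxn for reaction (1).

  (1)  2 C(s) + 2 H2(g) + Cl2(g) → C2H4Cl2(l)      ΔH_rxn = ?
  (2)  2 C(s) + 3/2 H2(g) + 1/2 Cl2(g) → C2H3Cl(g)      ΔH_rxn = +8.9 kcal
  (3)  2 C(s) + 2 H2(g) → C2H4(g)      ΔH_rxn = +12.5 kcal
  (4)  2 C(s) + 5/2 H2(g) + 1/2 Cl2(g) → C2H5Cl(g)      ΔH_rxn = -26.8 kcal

ΔH_rxn = -39.9 kcal

(1) reversed and × 3 (C2H4Cl2(l) must end up as a reactant; scale by 3 for the 3 C2H4Cl2(l)): contributes −3·x
(2) × 2 (scale by 2 for the 2 C2H3Cl(g)): (2)·(+8.9) = +17.8 kcal
(3) × 2 (×2 to match 2 C2H4(g) in the target): (2)·(+12.5) = +25.0 kcal
(4) reversed (reverse to put C2H5Cl(g) on the reactant side): +26.8 kcal
+189.3 = (+17.8) + (+25.0) + (+26.8) − 3·x
x = (+189.3 − (+69.6)) / (-3) = -39.9 kcal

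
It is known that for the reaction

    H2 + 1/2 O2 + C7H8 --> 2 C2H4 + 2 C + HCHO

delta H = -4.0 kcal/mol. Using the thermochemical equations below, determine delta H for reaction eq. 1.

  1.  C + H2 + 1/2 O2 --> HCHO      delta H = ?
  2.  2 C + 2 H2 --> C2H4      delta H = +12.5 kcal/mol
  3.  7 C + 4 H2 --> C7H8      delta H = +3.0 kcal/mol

delta H = -26.0 kcal/mol

eq. 1 as written (HCHO already on the product side): contributes x
eq. 2 × 2 (×2 to match 2 C2H4 in the target): (2)·(+12.5) = +25.0 kcal/mol
eq. 3 reversed (reverse to put C7H8 on the reactant side): -3.0 kcal/mol
-4.0 = (+25.0) + (-3.0) + x
x = (-4.0 − (+22.0)) / (1) = -26.0 kcal/mol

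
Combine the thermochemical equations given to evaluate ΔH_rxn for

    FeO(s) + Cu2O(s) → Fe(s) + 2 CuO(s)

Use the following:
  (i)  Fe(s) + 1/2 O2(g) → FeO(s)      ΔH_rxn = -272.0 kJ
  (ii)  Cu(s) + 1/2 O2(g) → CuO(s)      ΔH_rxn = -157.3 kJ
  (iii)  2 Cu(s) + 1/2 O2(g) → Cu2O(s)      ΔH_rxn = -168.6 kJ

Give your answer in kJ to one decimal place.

ΔH_rxn = 126.0 kJ

(i) reversed (reverse to put FeO(s) on the reactant side): +272.0 kJ
(ii) × 2 (×2 to match 2 CuO(s) in the target): (2)·(-157.3) = -314.6 kJ
(iii) reversed (Cu2O(s) must end up as a reactant): +168.6 kJ
Summing the manipulated equations, ΔH_rxn = (-1)·(-272.0) + (2)·(-157.3) + (-1)·(-168.6) = 126.0 kJ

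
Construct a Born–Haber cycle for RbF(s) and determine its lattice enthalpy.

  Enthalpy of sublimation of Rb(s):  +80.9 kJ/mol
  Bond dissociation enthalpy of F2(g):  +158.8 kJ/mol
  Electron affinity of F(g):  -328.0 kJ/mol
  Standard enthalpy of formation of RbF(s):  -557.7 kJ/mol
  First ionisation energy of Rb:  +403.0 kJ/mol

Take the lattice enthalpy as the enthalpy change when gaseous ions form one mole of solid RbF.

ΔHf° = 1·ΔHsub + 1·(ΣIE) + 1/2·D(F2) + 1·EA + U
-557.7 = 1·(+80.9) + 1·(+403.0) + 1/2·(+158.8) + 1·(-328.0) + U
U = -557.7 − (+235.3) = -793.0 kJ/mol

U = -793.0 kJ/mol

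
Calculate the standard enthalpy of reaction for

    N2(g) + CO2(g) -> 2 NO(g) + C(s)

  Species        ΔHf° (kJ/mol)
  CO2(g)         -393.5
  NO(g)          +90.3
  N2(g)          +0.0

ΔH_rxn = 574.1 kJ/mol

Products: 2·(+90.3) + 1·(+0.0) = +180.6
Reactants: 1·(+0.0) + 1·(-393.5) = -393.5
ΔH_rxn = (+180.6) − (-393.5) = 574.1 kJ/mol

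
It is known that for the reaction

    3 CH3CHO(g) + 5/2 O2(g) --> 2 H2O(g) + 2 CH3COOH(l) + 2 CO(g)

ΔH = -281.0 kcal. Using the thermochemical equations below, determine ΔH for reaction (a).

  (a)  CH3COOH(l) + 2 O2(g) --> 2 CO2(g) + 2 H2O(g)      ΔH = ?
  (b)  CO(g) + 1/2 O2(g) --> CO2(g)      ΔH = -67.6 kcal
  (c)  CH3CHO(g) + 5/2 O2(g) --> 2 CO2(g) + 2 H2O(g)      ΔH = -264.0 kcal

(a) reversed and × 2: contributes −2·x
(b) reversed and × 2: (-2)·(-67.6) = +135.2 kcal
(c) × 3: (3)·(-264.0) = -792.0 kcal
-281.0 = (+135.2) + (-792.0) − 2·x
x = (-281.0 − (-656.8)) / (-2) = -187.9 kcal

ΔH = -187.9 kcal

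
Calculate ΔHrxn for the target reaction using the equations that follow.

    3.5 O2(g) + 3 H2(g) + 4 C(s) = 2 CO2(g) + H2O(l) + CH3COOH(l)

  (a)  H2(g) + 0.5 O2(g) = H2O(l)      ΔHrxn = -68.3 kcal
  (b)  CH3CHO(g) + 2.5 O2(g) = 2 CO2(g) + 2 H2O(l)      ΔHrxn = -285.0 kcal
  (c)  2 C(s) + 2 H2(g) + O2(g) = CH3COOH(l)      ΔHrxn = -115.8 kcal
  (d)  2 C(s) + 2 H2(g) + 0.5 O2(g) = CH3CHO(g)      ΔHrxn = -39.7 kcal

(a) reversed: +68.3 kcal
(b) as written (CO2(g) already on the product side): -285.0 kcal
(c) as written (CH3COOH(l) already on the product side): -115.8 kcal
(d) as written: -39.7 kcal
ΔHrxn = (-1)·(-68.3) + (1)·(-285.0) + (1)·(-115.8) + (1)·(-39.7) = -372.2 kcal

ΔHrxn = -372.2 kcal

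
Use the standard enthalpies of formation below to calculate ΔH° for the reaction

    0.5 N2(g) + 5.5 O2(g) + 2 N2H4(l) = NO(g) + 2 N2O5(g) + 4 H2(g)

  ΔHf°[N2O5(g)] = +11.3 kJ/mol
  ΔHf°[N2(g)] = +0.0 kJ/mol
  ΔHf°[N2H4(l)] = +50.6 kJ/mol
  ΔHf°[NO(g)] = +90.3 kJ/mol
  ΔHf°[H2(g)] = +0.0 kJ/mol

ΔH°rxn = Σ nΔHf°(products) − Σ nΔHf°(reactants).
Products: 1·(+90.3) + 2·(+11.3) + 4·(+0.0) = +112.9
Reactants: 1/2·(+0.0) + 11/2·(+0.0) + 2·(+50.6) = +101.2
ΔH° = (+112.9) − (+101.2) = 11.7 kJ/mol

ΔH° = 11.7 kJ/mol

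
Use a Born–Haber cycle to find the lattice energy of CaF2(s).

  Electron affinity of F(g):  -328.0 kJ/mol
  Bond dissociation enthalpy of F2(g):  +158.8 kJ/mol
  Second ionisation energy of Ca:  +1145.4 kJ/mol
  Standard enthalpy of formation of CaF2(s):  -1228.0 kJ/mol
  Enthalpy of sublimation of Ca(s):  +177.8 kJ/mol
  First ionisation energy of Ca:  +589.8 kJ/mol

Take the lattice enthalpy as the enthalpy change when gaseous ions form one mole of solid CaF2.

U = -2643.8 kJ/mol

ΔHf° = 1·ΔHsub + 1·(ΣIE) + 1·D(F2) + 2·EA + U
-1228.0 = 1·(+177.8) + 1·(+1735.2) + 1·(+158.8) + 2·(-328.0) + U
U = -1228.0 − (+1415.8) = -2643.8 kJ/mol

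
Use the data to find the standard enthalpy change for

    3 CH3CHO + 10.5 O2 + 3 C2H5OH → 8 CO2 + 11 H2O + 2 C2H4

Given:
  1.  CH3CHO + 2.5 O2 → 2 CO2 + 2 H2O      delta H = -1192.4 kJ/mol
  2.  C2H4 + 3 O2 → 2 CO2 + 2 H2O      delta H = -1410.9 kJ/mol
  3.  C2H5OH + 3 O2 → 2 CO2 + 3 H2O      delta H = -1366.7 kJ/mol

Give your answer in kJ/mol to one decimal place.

delta H = -4855.5 kJ/mol

eq. 1 × 3 (×3 to match 3 CH3CHO in the target): (3)·(-1192.4) = -3577.2 kJ/mol
eq. 2 reversed and × 2 (C2H4 must end up as a product; scale by 2 for the 2 C2H4): (-2)·(-1410.9) = +2821.8 kJ/mol
eq. 3 × 3 (×3 to match 3 C2H5OH in the target): (3)·(-1366.7) = -4100.1 kJ/mol
Since enthalpy is a state function, delta H = (-3577.2) + (+2821.8) + (-4100.1) = -4855.5 kJ/mol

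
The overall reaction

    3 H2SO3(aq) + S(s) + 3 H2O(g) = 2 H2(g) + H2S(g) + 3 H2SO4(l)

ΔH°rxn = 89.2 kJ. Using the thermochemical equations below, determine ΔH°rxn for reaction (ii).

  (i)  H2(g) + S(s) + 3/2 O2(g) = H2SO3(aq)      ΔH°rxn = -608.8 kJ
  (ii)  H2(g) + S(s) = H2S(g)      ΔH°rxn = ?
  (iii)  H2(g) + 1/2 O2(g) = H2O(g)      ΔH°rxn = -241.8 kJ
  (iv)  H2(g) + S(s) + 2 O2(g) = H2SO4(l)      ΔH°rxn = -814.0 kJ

(i) reversed and × 3 (reverse to put H2SO3(aq) on the reactant side; scale by 3 for the 3 H2SO3(aq)): (-3)·(-608.8) = +1826.4 kJ
(ii) as written (H2S(g) already on the product side): contributes x
(iii) reversed and × 3 (H2O(g) must end up as a reactant; scale by 3 for the 3 H2O(g)): (-3)·(-241.8) = +725.4 kJ
(iv) × 3 (scale by 3 for the 3 H2SO4(l)): (3)·(-814.0) = -2442.0 kJ
+89.2 = (+1826.4) + (+725.4) + (-2442.0) + x
x = (+89.2 − (+109.8)) / (1) = -20.6 kJ

ΔH°rxn = -20.6 kJ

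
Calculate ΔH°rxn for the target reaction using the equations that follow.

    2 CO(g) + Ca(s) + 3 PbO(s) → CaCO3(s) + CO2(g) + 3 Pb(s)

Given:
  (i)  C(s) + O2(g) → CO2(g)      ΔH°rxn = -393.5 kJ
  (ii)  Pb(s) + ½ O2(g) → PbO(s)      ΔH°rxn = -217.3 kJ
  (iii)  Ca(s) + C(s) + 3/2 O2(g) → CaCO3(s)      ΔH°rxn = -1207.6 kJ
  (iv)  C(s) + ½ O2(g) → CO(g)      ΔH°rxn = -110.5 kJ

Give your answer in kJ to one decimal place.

(i) as written: -393.5 kJ
(ii) reversed and × 3: (-3)·(-217.3) = +651.9 kJ
(iii) as written: -1207.6 kJ
(iv) reversed and × 2: (-2)·(-110.5) = +221.0 kJ
ΔH°rxn = (1)·(-393.5) + (-3)·(-217.3) + (1)·(-1207.6) + (-2)·(-110.5) = -728.2 kJ

ΔH°rxn = -728.2 kJ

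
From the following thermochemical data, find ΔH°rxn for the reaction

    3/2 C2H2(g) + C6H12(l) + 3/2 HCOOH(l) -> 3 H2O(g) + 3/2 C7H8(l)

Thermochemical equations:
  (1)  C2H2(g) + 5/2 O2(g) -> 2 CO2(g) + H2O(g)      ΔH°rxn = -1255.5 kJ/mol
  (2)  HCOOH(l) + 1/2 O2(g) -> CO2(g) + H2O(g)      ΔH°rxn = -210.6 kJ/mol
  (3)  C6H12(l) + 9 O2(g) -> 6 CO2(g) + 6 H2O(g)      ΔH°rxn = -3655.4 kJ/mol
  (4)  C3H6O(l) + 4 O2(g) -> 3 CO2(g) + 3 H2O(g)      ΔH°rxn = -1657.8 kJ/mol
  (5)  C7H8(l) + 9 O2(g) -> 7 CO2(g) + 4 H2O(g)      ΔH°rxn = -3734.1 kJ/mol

ΔH°rxn = -253.4 kJ/mol

(1) × 3/2 (scale by 3/2 for the 3/2 C2H2(g)): (3/2)·(-1255.5) = -1883.25 kJ/mol
(2) × 3/2 (×3/2 to match 3/2 HCOOH(l) in the target): (3/2)·(-210.6) = -315.9 kJ/mol
(3) as written (C6H12(l) already on the reactant side): -3655.4 kJ/mol
(4): not needed (C3H6O(l) appears nowhere else).
(5) reversed and × 3/2 (reverse to put C7H8(l) on the product side; scale by 3/2 for the 3/2 C7H8(l)): (-3/2)·(-3734.1) = +5601.15 kJ/mol
Combining the equations, ΔH°rxn = (3/2)·(-1255.5) + (3/2)·(-210.6) + (1)·(-3655.4) + (-3/2)·(-3734.1) = -253.4 kJ/mol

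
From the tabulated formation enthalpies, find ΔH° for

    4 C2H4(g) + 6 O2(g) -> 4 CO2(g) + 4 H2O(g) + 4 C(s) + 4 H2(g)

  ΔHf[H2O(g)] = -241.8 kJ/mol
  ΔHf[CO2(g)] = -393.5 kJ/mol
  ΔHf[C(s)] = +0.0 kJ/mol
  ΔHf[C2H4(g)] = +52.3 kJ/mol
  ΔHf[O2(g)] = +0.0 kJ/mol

ΔH° = -2750.4 kJ/mol

Products: 4·(-393.5) + 4·(-241.8) + 4·(+0.0) + 4·(+0.0) = -2541.2
Reactants: 4·(+52.3) + 6·(+0.0) = +209.2
ΔH° = (-2541.2) − (+209.2) = -2750.4 kJ/mol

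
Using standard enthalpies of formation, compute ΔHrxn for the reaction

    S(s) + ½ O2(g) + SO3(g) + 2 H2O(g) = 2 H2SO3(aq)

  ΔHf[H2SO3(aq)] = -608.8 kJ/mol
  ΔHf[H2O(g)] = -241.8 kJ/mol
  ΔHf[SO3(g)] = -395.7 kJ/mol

ΔHrxn = -338.3 kJ/mol

Products: 2·(-608.8) = -1217.6
Reactants: 1·(+0.0) + 1/2·(+0.0) + 1·(-395.7) + 2·(-241.8) = -879.3
ΔHrxn = (-1217.6) − (-879.3) = -338.3 kJ/mol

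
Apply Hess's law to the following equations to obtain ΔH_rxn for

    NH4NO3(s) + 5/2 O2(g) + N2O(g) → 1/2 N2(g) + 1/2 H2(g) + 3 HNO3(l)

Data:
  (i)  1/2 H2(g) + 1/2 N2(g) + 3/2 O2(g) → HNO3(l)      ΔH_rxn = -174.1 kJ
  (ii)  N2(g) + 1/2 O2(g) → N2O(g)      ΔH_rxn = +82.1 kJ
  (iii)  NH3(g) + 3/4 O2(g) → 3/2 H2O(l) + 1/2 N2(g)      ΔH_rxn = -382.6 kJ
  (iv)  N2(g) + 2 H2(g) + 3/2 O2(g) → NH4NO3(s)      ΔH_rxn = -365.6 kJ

ΔH_rxn = -238.8 kJ

(i) × 3 (×3 to match 3 HNO3(l) in the target): (3)·(-174.1) = -522.3 kJ
(ii) reversed (N2O(g) must end up as a reactant): -82.1 kJ
(iii): not needed (NH3(g) appears nowhere else).
(iv) reversed (NH4NO3(s) must end up as a reactant): +365.6 kJ
By Hess's law, ΔH_rxn = (3)·(-174.1) + (-1)·(+82.1) + (-1)·(-365.6) = -238.8 kJ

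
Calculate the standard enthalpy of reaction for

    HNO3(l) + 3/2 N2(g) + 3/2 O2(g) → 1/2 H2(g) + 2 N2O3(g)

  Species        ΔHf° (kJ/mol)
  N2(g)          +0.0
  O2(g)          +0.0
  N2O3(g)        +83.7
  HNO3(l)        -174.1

ΔH°rxn = 341.5 kJ/mol

Products: 1/2·(+0.0) + 2·(+83.7) = +167.4
Reactants: 1·(-174.1) + 3/2·(+0.0) + 3/2·(+0.0) = -174.1
ΔH°rxn = (+167.4) − (-174.1) = 341.5 kJ/mol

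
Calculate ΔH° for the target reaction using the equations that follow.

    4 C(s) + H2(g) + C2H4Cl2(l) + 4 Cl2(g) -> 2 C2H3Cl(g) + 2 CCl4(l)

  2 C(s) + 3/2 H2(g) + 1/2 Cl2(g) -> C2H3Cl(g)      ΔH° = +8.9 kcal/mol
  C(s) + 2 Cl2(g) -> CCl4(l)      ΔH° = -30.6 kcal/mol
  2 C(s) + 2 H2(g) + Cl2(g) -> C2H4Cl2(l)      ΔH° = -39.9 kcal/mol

ΔH° = -3.5 kcal/mol

equation 1 × 2: (2)·(+8.9) = +17.8 kcal/mol
equation 2 × 2: (2)·(-30.6) = -61.2 kcal/mol
equation 3 reversed: +39.9 kcal/mol
By Hess's law, ΔH° = (2)·(+8.9) + (2)·(-30.6) + (-1)·(-39.9) = -3.5 kcal/mol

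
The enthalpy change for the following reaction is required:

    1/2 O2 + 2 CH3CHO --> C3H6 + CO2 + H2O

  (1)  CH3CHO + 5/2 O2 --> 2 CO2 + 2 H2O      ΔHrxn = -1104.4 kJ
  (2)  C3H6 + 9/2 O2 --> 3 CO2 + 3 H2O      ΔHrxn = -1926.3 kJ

(1) × 2: (2)·(-1104.4) = -2208.8 kJ
(2) reversed: +1926.3 kJ
Summing the manipulated equations, ΔHrxn = (-2208.8) + (+1926.3) = -282.5 kJ

ΔHrxn = -282.5 kJ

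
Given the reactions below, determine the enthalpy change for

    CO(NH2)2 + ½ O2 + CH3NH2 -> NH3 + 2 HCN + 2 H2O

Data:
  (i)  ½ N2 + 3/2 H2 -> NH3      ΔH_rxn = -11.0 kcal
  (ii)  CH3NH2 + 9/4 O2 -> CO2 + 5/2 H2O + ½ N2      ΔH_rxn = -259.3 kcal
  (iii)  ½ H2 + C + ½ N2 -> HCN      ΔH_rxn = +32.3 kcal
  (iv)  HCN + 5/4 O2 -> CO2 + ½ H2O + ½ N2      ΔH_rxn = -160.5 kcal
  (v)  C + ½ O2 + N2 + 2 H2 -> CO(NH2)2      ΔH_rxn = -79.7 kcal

(i) as written: -11.0 kcal
(ii) as written: -259.3 kcal
(iii) as written: +32.3 kcal
(iv) reversed: +160.5 kcal
(v) reversed: +79.7 kcal
Since enthalpy is a state function, ΔH_rxn = (1)·(-11.0) + (1)·(-259.3) + (1)·(+32.3) + (-1)·(-160.5) + (-1)·(-79.7) = 2.2 kcal

ΔH_rxn = 2.2 kcal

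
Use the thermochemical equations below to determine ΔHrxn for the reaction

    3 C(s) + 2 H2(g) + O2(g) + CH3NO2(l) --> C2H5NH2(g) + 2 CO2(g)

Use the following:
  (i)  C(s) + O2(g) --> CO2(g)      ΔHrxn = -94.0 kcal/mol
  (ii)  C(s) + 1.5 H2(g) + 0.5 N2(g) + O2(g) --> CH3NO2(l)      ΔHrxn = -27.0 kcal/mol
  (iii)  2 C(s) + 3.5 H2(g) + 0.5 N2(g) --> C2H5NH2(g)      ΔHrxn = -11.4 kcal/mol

(i) × 2: (2)·(-94.0) = -188.0 kcal/mol
(ii) reversed: +27.0 kcal/mol
(iii) as written: -11.4 kcal/mol
Combining the equations, ΔHrxn = (-188.0) + (+27.0) + (-11.4) = -172.4 kcal/mol

ΔHrxn = -172.4 kcal/mol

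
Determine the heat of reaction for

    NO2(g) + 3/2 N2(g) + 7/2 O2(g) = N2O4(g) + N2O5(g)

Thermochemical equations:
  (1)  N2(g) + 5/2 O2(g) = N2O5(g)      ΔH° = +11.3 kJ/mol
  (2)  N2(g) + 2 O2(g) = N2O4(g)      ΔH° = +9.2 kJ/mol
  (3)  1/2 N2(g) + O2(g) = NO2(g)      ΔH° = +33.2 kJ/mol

(1) as written: +11.3 kJ/mol
(2) as written: +9.2 kJ/mol
(3) reversed: -33.2 kJ/mol
ΔH° = (+11.3) + (+9.2) + (-33.2) = -12.7 kJ/mol

ΔH° = -12.7 kJ/mol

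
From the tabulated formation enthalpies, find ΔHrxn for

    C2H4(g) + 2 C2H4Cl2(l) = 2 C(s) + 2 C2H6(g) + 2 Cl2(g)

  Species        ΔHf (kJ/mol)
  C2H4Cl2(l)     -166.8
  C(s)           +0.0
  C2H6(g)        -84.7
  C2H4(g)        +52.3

Products: 2·(+0.0) + 2·(-84.7) + 2·(+0.0) = -169.4
Reactants: 1·(+52.3) + 2·(-166.8) = -281.3
ΔHrxn = (-169.4) − (-281.3) = 111.9 kJ/mol

ΔHrxn = 111.9 kJ/mol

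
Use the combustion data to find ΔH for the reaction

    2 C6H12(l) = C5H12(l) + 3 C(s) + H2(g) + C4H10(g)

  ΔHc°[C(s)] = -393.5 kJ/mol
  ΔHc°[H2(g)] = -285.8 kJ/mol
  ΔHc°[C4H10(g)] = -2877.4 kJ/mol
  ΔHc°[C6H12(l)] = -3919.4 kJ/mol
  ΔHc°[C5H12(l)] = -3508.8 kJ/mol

ΔH = 13.7 kJ/mol

Using ΔH = Σ nΔHc°(reactants) − Σ nΔHc°(products):
= [2·(-3919.4)] − [1·(-3508.8) + 3·(-393.5) + 1·(-285.8) + 1·(-2877.4)]
= 13.7 kJ/mol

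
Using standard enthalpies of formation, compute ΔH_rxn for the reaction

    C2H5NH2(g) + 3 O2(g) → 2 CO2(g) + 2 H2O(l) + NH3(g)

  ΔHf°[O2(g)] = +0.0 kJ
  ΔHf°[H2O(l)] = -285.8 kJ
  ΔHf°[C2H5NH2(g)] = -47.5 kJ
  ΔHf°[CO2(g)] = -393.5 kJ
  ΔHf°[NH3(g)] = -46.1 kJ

ΔH_rxn = -1357.2 kJ

Products: 2·(-393.5) + 2·(-285.8) + 1·(-46.1) = -1404.7
Reactants: 1·(-47.5) + 3·(+0.0) = -47.5
ΔH_rxn = (-1404.7) − (-47.5) = -1357.2 kJ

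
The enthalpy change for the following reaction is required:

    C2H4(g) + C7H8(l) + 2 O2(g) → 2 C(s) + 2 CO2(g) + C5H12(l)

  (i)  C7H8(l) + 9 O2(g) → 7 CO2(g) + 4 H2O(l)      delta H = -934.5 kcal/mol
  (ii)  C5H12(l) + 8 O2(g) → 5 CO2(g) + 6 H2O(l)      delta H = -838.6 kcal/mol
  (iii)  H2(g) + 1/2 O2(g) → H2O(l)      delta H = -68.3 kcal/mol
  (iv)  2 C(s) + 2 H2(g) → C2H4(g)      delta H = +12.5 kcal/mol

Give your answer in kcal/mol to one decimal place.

delta H = -245.0 kcal/mol

(i) as written: -934.5 kcal/mol
(ii) reversed: +838.6 kcal/mol
(iii) × 2: (2)·(-68.3) = -136.6 kcal/mol
(iv) reversed: -12.5 kcal/mol
delta H = (1)·(-934.5) + (-1)·(-838.6) + (2)·(-68.3) + (-1)·(+12.5) = -245.0 kcal/mol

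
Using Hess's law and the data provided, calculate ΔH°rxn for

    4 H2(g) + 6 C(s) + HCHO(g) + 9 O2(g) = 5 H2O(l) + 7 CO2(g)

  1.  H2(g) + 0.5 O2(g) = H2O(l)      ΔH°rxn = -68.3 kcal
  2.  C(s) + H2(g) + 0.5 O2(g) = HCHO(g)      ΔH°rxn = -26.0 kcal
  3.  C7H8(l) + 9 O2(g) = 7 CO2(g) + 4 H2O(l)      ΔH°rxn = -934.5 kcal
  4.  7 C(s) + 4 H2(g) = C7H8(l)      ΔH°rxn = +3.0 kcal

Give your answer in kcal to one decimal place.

ΔH°rxn = -973.8 kcal

eq. 1 as written: -68.3 kcal
eq. 2 reversed: +26.0 kcal
eq. 3 as written: -934.5 kcal
eq. 4 as written: +3.0 kcal
Summing the manipulated equations, ΔH°rxn = (1)·(-68.3) + (-1)·(-26.0) + (1)·(-934.5) + (1)·(+3.0) = -973.8 kcal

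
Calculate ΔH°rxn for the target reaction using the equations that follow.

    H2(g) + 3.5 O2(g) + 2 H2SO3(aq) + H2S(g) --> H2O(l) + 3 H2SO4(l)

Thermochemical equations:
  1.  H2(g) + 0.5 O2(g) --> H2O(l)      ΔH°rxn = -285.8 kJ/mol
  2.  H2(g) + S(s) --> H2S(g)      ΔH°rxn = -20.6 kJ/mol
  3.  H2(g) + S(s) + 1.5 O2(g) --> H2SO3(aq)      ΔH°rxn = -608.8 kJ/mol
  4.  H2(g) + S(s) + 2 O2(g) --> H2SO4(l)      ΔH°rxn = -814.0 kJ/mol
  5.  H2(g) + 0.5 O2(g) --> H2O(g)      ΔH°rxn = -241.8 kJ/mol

eq. 1 as written: -285.8 kJ/mol
eq. 2 reversed: +20.6 kJ/mol
eq. 3 reversed and × 2: (-2)·(-608.8) = +1217.6 kJ/mol
eq. 4 × 3: (3)·(-814.0) = -2442.0 kJ/mol
eq. 5: not needed.
ΔH°rxn = (-285.8) + (+20.6) + (+1217.6) + (-2442.0) = -1489.6 kJ/mol

ΔH°rxn = -1489.6 kJ/mol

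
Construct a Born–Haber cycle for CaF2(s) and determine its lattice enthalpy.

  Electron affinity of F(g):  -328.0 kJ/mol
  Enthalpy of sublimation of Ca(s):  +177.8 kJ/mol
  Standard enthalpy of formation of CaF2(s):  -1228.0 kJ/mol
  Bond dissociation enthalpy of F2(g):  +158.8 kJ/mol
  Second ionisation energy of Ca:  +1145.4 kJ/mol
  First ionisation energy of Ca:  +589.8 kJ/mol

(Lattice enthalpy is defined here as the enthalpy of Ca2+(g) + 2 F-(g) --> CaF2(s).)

U = -2643.8 kJ/mol

ΔHf° = 1·ΔHsub + 1·(ΣIE) + 1·D(F2) + 2·EA + U
-1228.0 = 1·(+177.8) + 1·(+1735.2) + 1·(+158.8) + 2·(-328.0) + U
U = -1228.0 − (+1415.8) = -2643.8 kJ/mol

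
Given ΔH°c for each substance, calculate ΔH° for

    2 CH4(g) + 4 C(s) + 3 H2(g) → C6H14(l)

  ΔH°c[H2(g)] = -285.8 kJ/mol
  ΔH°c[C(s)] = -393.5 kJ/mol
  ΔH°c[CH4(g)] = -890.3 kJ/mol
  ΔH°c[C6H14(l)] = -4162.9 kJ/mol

ΔH° = -49.1 kJ/mol

Using ΔH = Σ nΔHc°(reactants) − Σ nΔHc°(products):
= [2·(-890.3) + 4·(-393.5) + 3·(-285.8)] − [1·(-4162.9)]
= -49.1 kJ/mol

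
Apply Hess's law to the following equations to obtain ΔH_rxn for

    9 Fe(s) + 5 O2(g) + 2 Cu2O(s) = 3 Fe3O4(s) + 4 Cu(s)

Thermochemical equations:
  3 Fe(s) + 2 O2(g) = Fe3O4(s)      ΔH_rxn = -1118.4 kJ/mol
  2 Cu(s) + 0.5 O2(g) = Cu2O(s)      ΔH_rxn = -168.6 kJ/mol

ΔH_rxn = -3018.0 kJ/mol

equation 1 × 3: (3)·(-1118.4) = -3355.2 kJ/mol
equation 2 reversed and × 2: (-2)·(-168.6) = +337.2 kJ/mol
Summing the manipulated equations, ΔH_rxn = (3)·(-1118.4) + (-2)·(-168.6) = -3018.0 kJ/mol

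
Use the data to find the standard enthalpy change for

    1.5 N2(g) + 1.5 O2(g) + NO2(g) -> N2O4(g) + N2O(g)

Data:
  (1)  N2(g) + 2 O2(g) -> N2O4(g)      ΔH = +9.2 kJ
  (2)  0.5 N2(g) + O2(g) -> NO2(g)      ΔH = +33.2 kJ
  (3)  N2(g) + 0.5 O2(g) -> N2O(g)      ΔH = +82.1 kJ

(1) as written: +9.2 kJ
(2) reversed: -33.2 kJ
(3) as written: +82.1 kJ
ΔH = (+9.2) + (-33.2) + (+82.1) = 58.1 kJ

ΔH = 58.1 kJ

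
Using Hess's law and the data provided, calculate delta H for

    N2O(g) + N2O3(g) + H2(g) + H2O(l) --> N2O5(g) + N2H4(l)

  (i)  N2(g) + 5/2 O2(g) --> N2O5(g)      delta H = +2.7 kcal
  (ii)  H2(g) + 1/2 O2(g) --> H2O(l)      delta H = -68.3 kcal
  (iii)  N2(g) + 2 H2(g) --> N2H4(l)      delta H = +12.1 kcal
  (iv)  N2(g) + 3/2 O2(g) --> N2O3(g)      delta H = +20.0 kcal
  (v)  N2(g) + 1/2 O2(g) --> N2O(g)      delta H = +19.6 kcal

(i) as written: +2.7 kcal
(ii) reversed: +68.3 kcal
(iii) as written: +12.1 kcal
(iv) reversed: -20.0 kcal
(v) reversed: -19.6 kcal
Combining the equations, delta H = (1)·(+2.7) + (-1)·(-68.3) + (1)·(+12.1) + (-1)·(+20.0) + (-1)·(+19.6) = 43.5 kcal

delta H = 43.5 kcal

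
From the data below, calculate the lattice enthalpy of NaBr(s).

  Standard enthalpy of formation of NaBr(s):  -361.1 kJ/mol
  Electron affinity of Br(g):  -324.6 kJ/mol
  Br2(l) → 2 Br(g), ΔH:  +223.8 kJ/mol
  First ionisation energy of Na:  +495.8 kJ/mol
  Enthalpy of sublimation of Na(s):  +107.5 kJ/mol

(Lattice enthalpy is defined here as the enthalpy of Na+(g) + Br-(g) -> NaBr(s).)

U = -751.7 kJ/mol

ΔHf° = 1·ΔHsub + 1·(ΣIE) + 1/2·D(Br2) + 1·EA + U
-361.1 = 1·(+107.5) + 1·(+495.8) + 1/2·(+223.8) + 1·(-324.6) + U
U = -361.1 − (+390.6) = -751.7 kJ/mol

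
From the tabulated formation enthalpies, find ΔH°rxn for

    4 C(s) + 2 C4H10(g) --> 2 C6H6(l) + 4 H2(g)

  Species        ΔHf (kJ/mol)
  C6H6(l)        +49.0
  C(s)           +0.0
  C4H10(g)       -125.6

Products: 2·(+49.0) + 4·(+0.0) = +98.0
Reactants: 4·(+0.0) + 2·(-125.6) = -251.2
ΔH°rxn = (+98.0) − (-251.2) = 349.2 kJ/mol

ΔH°rxn = 349.2 kJ/mol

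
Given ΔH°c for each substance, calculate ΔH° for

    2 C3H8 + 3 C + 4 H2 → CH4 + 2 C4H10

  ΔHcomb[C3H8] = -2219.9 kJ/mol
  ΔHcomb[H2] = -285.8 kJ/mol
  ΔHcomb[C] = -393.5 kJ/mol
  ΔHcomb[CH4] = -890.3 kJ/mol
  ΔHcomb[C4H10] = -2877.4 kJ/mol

Using ΔH = Σ nΔHc°(reactants) − Σ nΔHc°(products):
= [2·(-2219.9) + 3·(-393.5) + 4·(-285.8)] − [1·(-890.3) + 2·(-2877.4)]
= -118.4 kJ/mol

ΔH° = -118.4 kJ/mol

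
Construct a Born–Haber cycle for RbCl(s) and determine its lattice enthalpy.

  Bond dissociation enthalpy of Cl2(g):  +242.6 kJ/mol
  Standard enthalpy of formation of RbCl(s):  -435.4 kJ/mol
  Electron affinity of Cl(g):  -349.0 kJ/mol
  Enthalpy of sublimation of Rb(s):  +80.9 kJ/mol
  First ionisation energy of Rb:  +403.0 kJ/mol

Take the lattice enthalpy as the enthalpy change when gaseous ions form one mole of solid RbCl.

ΔHf° = 1·ΔHsub + 1·(ΣIE) + 1/2·D(Cl2) + 1·EA + U
-435.4 = 1·(+80.9) + 1·(+403.0) + 1/2·(+242.6) + 1·(-349.0) + U
U = -435.4 − (+256.2) = -691.6 kJ/mol

U = -691.6 kJ/mol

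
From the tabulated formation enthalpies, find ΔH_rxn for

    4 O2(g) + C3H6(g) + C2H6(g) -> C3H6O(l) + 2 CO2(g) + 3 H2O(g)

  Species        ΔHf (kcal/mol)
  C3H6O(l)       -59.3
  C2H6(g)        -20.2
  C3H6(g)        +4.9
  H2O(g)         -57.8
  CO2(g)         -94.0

ΔH°rxn = Σ nΔHf°(products) − Σ nΔHf°(reactants).
Products: 1·(-59.3) + 2·(-94.0) + 3·(-57.8) = -420.7
Reactants: 4·(+0.0) + 1·(+4.9) + 1·(-20.2) = -15.3
ΔH_rxn = (-420.7) − (-15.3) = -405.4 kcal/mol

ΔH_rxn = -405.4 kcal/mol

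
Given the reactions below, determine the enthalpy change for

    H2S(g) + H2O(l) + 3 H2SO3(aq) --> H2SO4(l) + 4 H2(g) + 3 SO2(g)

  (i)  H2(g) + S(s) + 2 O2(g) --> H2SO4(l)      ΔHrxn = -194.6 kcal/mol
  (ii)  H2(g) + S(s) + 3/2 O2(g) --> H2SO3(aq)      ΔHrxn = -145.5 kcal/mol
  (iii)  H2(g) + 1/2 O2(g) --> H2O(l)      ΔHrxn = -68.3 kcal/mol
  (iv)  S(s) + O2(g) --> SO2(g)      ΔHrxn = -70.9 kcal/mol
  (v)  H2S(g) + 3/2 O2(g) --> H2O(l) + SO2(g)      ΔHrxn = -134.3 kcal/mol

ΔHrxn = 102.4 kcal/mol

(i) as written: -194.6 kcal/mol
(ii) reversed and × 3: (-3)·(-145.5) = +436.5 kcal/mol
(iii) reversed and × 2: (-2)·(-68.3) = +136.6 kcal/mol
(iv) × 2: (2)·(-70.9) = -141.8 kcal/mol
(v) as written: -134.3 kcal/mol
ΔHrxn = (1)·(-194.6) + (-3)·(-145.5) + (-2)·(-68.3) + (2)·(-70.9) + (1)·(-134.3) = 102.4 kcal/mol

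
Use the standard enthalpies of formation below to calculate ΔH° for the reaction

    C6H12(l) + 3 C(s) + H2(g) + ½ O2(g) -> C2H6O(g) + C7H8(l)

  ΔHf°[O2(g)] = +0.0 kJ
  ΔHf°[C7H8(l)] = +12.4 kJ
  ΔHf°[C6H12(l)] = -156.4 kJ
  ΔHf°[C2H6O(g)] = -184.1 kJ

Products: 1·(-184.1) + 1·(+12.4) = -171.7
Reactants: 1·(-156.4) + 3·(+0.0) + 1·(+0.0) + 1/2·(+0.0) = -156.4
ΔH° = (-171.7) − (-156.4) = -15.3 kJ

ΔH° = -15.3 kJ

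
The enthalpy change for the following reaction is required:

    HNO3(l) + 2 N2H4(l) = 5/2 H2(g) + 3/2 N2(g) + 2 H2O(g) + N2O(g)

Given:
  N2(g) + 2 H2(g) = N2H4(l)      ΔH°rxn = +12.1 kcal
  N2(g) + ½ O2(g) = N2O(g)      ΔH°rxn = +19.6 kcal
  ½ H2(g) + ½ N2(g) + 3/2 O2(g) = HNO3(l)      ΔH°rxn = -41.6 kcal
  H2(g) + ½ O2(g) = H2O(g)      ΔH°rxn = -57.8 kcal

ΔH°rxn = -78.6 kcal

equation 1 reversed and × 2 (reverse to put N2H4(l) on the reactant side; ×2 to match 2 N2H4(l) in the target): (-2)·(+12.1) = -24.2 kcal
equation 2 as written (N2O(g) already on the product side): +19.6 kcal
equation 3 reversed (HNO3(l) must end up as a reactant): +41.6 kcal
equation 4 × 2 (×2 to match 2 H2O(g) in the target): (2)·(-57.8) = -115.6 kcal
ΔH°rxn = (-2)·(+12.1) + (1)·(+19.6) + (-1)·(-41.6) + (2)·(-57.8) = -78.6 kcal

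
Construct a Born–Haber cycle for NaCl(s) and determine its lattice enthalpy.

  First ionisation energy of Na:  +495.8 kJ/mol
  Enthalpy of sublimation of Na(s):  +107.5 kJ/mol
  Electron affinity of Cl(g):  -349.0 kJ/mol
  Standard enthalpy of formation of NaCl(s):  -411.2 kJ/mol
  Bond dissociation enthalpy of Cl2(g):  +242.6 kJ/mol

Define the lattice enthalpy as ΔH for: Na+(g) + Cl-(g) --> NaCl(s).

ΔHf° = 1·ΔHsub + 1·(ΣIE) + 1/2·D(Cl2) + 1·EA + U
-411.2 = 1·(+107.5) + 1·(+495.8) + 1/2·(+242.6) + 1·(-349.0) + U
U = -411.2 − (+375.6) = -786.8 kJ/mol

U = -786.8 kJ/mol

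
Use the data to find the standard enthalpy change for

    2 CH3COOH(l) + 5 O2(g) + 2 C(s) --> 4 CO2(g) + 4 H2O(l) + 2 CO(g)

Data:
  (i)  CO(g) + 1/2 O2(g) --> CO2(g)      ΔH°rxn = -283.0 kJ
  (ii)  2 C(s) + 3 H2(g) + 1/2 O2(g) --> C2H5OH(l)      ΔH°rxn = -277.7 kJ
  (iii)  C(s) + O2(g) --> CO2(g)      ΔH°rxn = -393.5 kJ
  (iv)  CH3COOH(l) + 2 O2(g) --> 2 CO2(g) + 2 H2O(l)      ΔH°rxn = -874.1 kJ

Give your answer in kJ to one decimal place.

ΔH°rxn = -1969.2 kJ

(i) reversed and × 2: (-2)·(-283.0) = +566.0 kJ
(ii): not needed.
(iii) × 2: (2)·(-393.5) = -787.0 kJ
(iv) × 2: (2)·(-874.1) = -1748.2 kJ
ΔH°rxn = (-2)·(-283.0) + (2)·(-393.5) + (2)·(-874.1) = -1969.2 kJ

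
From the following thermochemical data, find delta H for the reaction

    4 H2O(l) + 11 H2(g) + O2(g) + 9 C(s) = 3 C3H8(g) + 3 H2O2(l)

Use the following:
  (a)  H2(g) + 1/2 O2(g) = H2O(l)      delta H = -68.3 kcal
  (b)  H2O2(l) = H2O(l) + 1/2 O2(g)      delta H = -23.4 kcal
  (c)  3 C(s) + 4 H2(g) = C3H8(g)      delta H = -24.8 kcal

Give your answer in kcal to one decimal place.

delta H = 64.1 kcal

(a) reversed: +68.3 kcal
(b) reversed and × 3 (reverse to put H2O2(l) on the product side; scale by 3 for the 3 H2O2(l)): (-3)·(-23.4) = +70.2 kcal
(c) × 3 (scale by 3 for the 3 C3H8(g)): (3)·(-24.8) = -74.4 kcal
Combining the equations, delta H = (-1)·(-68.3) + (-3)·(-23.4) + (3)·(-24.8) = 64.1 kcal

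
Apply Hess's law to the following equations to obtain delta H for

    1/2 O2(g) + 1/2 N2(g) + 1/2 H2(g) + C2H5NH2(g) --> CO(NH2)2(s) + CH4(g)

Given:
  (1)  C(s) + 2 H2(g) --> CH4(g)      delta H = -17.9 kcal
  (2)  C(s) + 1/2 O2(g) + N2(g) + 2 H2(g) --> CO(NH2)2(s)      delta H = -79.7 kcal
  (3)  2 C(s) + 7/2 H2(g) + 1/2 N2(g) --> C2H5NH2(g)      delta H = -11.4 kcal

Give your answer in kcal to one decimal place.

delta H = -86.2 kcal

(1) as written: -17.9 kcal
(2) as written: -79.7 kcal
(3) reversed: +11.4 kcal
delta H = (1)·(-17.9) + (1)·(-79.7) + (-1)·(-11.4) = -86.2 kcal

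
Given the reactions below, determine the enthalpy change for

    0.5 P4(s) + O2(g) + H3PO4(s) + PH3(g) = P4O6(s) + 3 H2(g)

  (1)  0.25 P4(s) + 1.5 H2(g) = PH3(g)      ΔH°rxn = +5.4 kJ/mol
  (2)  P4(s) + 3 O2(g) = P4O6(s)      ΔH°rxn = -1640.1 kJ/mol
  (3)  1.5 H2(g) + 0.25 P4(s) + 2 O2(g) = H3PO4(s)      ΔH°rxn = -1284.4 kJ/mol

ΔH°rxn = -361.1 kJ/mol

(1) reversed: -5.4 kJ/mol
(2) as written: -1640.1 kJ/mol
(3) reversed: +1284.4 kJ/mol
ΔH°rxn = (-1)·(+5.4) + (1)·(-1640.1) + (-1)·(-1284.4) = -361.1 kJ/mol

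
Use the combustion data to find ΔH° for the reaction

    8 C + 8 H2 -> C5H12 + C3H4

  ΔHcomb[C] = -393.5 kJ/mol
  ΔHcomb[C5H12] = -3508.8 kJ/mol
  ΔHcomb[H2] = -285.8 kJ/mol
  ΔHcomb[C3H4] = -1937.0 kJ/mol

ΔH° = 11.4 kJ/mol

With combustion enthalpies, reactants minus products:
= [8·(-393.5) + 8·(-285.8)] − [1·(-3508.8) + 1·(-1937.0)]
= 11.4 kJ/mol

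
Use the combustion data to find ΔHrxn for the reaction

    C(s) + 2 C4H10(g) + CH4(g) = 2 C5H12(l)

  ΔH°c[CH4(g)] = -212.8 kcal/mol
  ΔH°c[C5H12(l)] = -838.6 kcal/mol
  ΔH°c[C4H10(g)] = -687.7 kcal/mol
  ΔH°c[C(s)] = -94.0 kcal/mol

ΔHrxn = -5.0 kcal/mol

With combustion enthalpies, reactants minus products:
= [1·(-94.0) + 2·(-687.7) + 1·(-212.8)] − [2·(-838.6)]
= -5.0 kcal/mol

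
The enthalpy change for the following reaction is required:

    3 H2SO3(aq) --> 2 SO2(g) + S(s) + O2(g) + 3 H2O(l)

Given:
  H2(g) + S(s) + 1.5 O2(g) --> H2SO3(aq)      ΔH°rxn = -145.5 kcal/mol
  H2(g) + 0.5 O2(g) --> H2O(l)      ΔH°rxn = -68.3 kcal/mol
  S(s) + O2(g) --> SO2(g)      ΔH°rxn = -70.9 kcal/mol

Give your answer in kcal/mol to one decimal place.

equation 1 reversed and × 3 (H2SO3(aq) must end up as a reactant; scale by 3 for the 3 H2SO3(aq)): (-3)·(-145.5) = +436.5 kcal/mol
equation 2 × 3 (scale by 3 for the 3 H2O(l)): (3)·(-68.3) = -204.9 kcal/mol
equation 3 × 2 (×2 to match 2 SO2(g) in the target): (2)·(-70.9) = -141.8 kcal/mol
Summing the manipulated equations, ΔH°rxn = (+436.5) + (-204.9) + (-141.8) = 89.8 kcal/mol

ΔH°rxn = 89.8 kcal/mol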